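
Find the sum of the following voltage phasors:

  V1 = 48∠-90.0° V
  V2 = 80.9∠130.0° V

Step 1 — Convert each phasor to rectangular form:
  V1 = 48·(cos(-90.0°) + j·sin(-90.0°)) = 0 - j48 V
  V2 = 80.9·(cos(130.0°) + j·sin(130.0°)) = -52 + j61.97 V
Step 2 — Sum components: V_total = -52 + j13.97 V.
Step 3 — Convert to polar: |V_total| = 53.85 V, ∠V_total = 165.0°.

V_total = 53.85∠165.0° V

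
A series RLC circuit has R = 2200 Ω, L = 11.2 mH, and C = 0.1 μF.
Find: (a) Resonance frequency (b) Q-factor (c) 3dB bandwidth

Step 1 — Resonance: ω₀ = 1/√(LC) = 1/√(0.0112·1e-07) = 2.988e+04 rad/s.
Step 2 — f₀ = ω₀/(2π) = 4756 Hz.
Step 3 — Series Q: Q = ω₀L/R = 2.988e+04·0.0112/2200 = 0.1521.
Step 4 — Bandwidth: Δω = ω₀/Q = 1.964e+05 rad/s; BW = Δω/(2π) = 3.126e+04 Hz.

(a) f₀ = 4756 Hz  (b) Q = 0.1521  (c) BW = 3.126e+04 Hz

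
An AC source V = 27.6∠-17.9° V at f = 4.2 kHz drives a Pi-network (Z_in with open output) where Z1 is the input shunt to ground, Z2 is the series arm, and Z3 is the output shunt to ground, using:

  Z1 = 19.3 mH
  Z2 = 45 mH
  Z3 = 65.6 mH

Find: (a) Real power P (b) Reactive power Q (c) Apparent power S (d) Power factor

Step 1 — Angular frequency: ω = 2π·f = 2π·4200 = 2.639e+04 rad/s.
Step 2 — Component impedances:
  Z1: Z = jωL = j·2.639e+04·0.0193 = 0 + j509.3 Ω
  Z2: Z = jωL = j·2.639e+04·0.045 = 0 + j1188 Ω
  Z3: Z = jωL = j·2.639e+04·0.0656 = 0 + j1731 Ω
Step 3 — With open output, the series arm Z2 and the output shunt Z3 appear in series to ground: Z2 + Z3 = 0 + j2919 Ω.
Step 4 — Parallel with input shunt Z1: Z_in = Z1 || (Z2 + Z3) = 0 + j433.6 Ω = 433.6∠90.0° Ω.
Step 5 — Source phasor: V = 27.6∠-17.9° V = 26.26 - j8.483 V.
Step 6 — Current: I = V / Z = -0.01956 - j0.06057 A = 0.06365∠-107.9° A.
Step 7 — Complex power: S = V·I* = 0 + j1.757 VA.
Step 8 — Real power: P = Re(S) = 0 W.
Step 9 — Reactive power: Q = Im(S) = 1.757 VAR.
Step 10 — Apparent power: |S| = 1.757 VA.
Step 11 — Power factor: PF = P/|S| = 0 (lagging).

(a) P = 0 W  (b) Q = 1.757 VAR  (c) S = 1.757 VA  (d) PF = 0 (lagging)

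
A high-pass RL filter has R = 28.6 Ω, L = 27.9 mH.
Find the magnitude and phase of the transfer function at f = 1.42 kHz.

Step 1 — Angular frequency: ω = 2π·1420 = 8922 rad/s.
Step 2 — Transfer function: H(jω) = jωL/(R + jωL).
Step 3 — Numerator jωL = j·248.9; denominator R + jωL = 28.6 + j248.9.
Step 4 — H = 0.987 + j0.1134.
Step 5 — Magnitude: |H| = 0.9935 (-0.1 dB); phase: φ = 6.6°.

|H| = 0.9935 (-0.1 dB), φ = 6.6°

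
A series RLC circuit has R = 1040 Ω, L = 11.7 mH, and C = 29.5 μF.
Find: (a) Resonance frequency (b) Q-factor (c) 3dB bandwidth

Step 1 — Resonance: ω₀ = 1/√(LC) = 1/√(0.0117·2.95e-05) = 1702 rad/s.
Step 2 — f₀ = ω₀/(2π) = 270.9 Hz.
Step 3 — Series Q: Q = ω₀L/R = 1702·0.0117/1040 = 0.01915.
Step 4 — Bandwidth: Δω = ω₀/Q = 8.889e+04 rad/s; BW = Δω/(2π) = 1.415e+04 Hz.

(a) f₀ = 270.9 Hz  (b) Q = 0.01915  (c) BW = 1.415e+04 Hz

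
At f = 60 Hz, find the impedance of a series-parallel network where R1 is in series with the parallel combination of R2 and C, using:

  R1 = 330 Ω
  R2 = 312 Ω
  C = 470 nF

Step 1 — Angular frequency: ω = 2π·f = 2π·60 = 377 rad/s.
Step 2 — Component impedances:
  R1: Z = R = 330 Ω
  R2: Z = R = 312 Ω
  C: Z = 1/(jωC) = -j/(ω·C) = 0 - j5644 Ω
Step 3 — Parallel branch: R2 || C = 1/(1/R2 + 1/C) = 311 - j17.2 Ω.
Step 4 — Series with R1: Z_total = R1 + (R2 || C) = 641 - j17.2 Ω = 641.3∠-1.5° Ω.

Z = 641 - j17.2 Ω = 641.3∠-1.5° Ω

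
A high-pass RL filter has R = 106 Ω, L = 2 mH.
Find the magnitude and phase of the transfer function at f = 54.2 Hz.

Step 1 — Angular frequency: ω = 2π·54.2 = 340.5 rad/s.
Step 2 — Transfer function: H(jω) = jωL/(R + jωL).
Step 3 — Numerator jωL = j·0.6811; denominator R + jωL = 106 + j0.6811.
Step 4 — H = 4.128e-05 + j0.006425.
Step 5 — Magnitude: |H| = 0.006425 (-43.8 dB); phase: φ = 89.6°.

|H| = 0.006425 (-43.8 dB), φ = 89.6°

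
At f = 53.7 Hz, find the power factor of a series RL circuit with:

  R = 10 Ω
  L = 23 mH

Step 1 — Angular frequency: ω = 2π·f = 2π·53.7 = 337.4 rad/s.
Step 2 — Component impedances:
  R: Z = R = 10 Ω
  L: Z = jωL = j·337.4·0.023 = 0 + j7.76 Ω
Step 3 — Series combination: Z_total = R + L = 10 + j7.76 Ω = 12.66∠37.8° Ω.
Step 4 — Power factor: PF = cos(φ) = Re(Z)/|Z| = 10/12.658 = 0.79.
Step 5 — Type: Im(Z) = 7.76 ⇒ lagging (phase φ = 37.8°).

PF = 0.79 (lagging, φ = 37.8°)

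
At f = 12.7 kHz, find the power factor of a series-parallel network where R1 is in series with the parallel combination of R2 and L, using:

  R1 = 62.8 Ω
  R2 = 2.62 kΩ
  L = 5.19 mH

Step 1 — Angular frequency: ω = 2π·f = 2π·1.27e+04 = 7.98e+04 rad/s.
Step 2 — Component impedances:
  R1: Z = R = 62.8 Ω
  R2: Z = R = 2620 Ω
  L: Z = jωL = j·7.98e+04·0.00519 = 0 + j414.1 Ω
Step 3 — Parallel branch: R2 || L = 1/(1/R2 + 1/L) = 63.87 + j404 Ω.
Step 4 — Series with R1: Z_total = R1 + (R2 || L) = 126.7 + j404 Ω = 423.4∠72.6° Ω.
Step 5 — Power factor: PF = cos(φ) = Re(Z)/|Z| = 126.67/423.44 = 0.2991.
Step 6 — Type: Im(Z) = 404 ⇒ lagging (phase φ = 72.6°).

PF = 0.2991 (lagging, φ = 72.6°)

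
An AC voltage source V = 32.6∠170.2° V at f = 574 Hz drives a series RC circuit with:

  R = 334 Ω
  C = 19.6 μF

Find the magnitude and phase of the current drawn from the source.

Step 1 — Angular frequency: ω = 2π·f = 2π·574 = 3607 rad/s.
Step 2 — Component impedances:
  R: Z = R = 334 Ω
  C: Z = 1/(jωC) = -j/(ω·C) = 0 - j14.15 Ω
Step 3 — Series combination: Z_total = R + C = 334 - j14.15 Ω = 334.3∠-2.4° Ω.
Step 4 — Source phasor: V = 32.6∠170.2° V = -32.12 + j5.549 V.
Step 5 — Ohm's law: I = V / Z_total = (-32.12 + j5.549) / (334 - j14.15) = -0.09671 + j0.01252 A.
Step 6 — Convert to polar: |I| = 0.09752 A, ∠I = 172.6°.

I = 0.09752∠172.6° A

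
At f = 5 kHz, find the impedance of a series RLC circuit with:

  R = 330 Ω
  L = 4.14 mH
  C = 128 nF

Step 1 — Angular frequency: ω = 2π·f = 2π·5000 = 3.142e+04 rad/s.
Step 2 — Component impedances:
  R: Z = R = 330 Ω
  L: Z = jωL = j·3.142e+04·0.00414 = 0 + j130.1 Ω
  C: Z = 1/(jωC) = -j/(ω·C) = 0 - j248.7 Ω
Step 3 — Series combination: Z_total = R + L + C = 330 - j118.6 Ω = 350.7∠-19.8° Ω.

Z = 330 - j118.6 Ω = 350.7∠-19.8° Ω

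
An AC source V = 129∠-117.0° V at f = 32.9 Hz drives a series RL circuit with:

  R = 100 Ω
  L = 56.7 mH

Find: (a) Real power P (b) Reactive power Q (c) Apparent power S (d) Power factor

Step 1 — Angular frequency: ω = 2π·f = 2π·32.9 = 206.7 rad/s.
Step 2 — Component impedances:
  R: Z = R = 100 Ω
  L: Z = jωL = j·206.7·0.0567 = 0 + j11.72 Ω
Step 3 — Series combination: Z_total = R + L = 100 + j11.72 Ω = 100.7∠6.7° Ω.
Step 4 — Source phasor: V = 129∠-117.0° V = -58.56 - j114.9 V.
Step 5 — Current: I = V / Z = -0.7106 - j1.066 A = 1.281∠-123.7° A.
Step 6 — Complex power: S = V·I* = 164.2 + j19.24 VA.
Step 7 — Real power: P = Re(S) = 164.2 W.
Step 8 — Reactive power: Q = Im(S) = 19.24 VAR.
Step 9 — Apparent power: |S| = 165.3 VA.
Step 10 — Power factor: PF = P/|S| = 0.9932 (lagging).

(a) P = 164.2 W  (b) Q = 19.24 VAR  (c) S = 165.3 VA  (d) PF = 0.9932 (lagging)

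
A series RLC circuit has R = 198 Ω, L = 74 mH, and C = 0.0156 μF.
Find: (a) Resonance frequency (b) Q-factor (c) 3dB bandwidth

Step 1 — Resonance: ω₀ = 1/√(LC) = 1/√(0.074·1.56e-08) = 2.943e+04 rad/s.
Step 2 — f₀ = ω₀/(2π) = 4684 Hz.
Step 3 — Series Q: Q = ω₀L/R = 2.943e+04·0.074/198 = 11.
Step 4 — Bandwidth: Δω = ω₀/Q = 2676 rad/s; BW = Δω/(2π) = 425.8 Hz.

(a) f₀ = 4684 Hz  (b) Q = 11  (c) BW = 425.8 Hz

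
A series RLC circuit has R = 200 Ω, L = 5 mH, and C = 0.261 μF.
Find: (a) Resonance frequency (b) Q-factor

Step 1 — Resonance condition Im(Z)=0 gives ω₀ = 1/√(LC).
Step 2 — ω₀ = 1/√(0.005·2.61e-07) = 2.768e+04 rad/s.
Step 3 — f₀ = ω₀/(2π) = 4406 Hz.
Step 4 — Series Q: Q = ω₀L/R = 2.768e+04·0.005/200 = 0.692.

(a) f₀ = 4406 Hz  (b) Q = 0.692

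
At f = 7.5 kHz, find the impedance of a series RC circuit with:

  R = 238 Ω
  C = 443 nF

Step 1 — Angular frequency: ω = 2π·f = 2π·7500 = 4.712e+04 rad/s.
Step 2 — Component impedances:
  R: Z = R = 238 Ω
  C: Z = 1/(jωC) = -j/(ω·C) = 0 - j47.9 Ω
Step 3 — Series combination: Z_total = R + C = 238 - j47.9 Ω = 242.8∠-11.4° Ω.

Z = 238 - j47.9 Ω = 242.8∠-11.4° Ω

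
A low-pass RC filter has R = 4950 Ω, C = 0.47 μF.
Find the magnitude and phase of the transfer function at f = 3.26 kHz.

Step 1 — Angular frequency: ω = 2π·3260 = 2.048e+04 rad/s.
Step 2 — Transfer function: H(jω) = 1/(1 + jωRC).
Step 3 — Denominator: 1 + jωRC = 1 + j·2.048e+04·4950·4.7e-07 = 1 + j47.65.
Step 4 — H = 0.0004402 - j0.02098.
Step 5 — Magnitude: |H| = 0.02098 (-33.6 dB); phase: φ = -88.8°.

|H| = 0.02098 (-33.6 dB), φ = -88.8°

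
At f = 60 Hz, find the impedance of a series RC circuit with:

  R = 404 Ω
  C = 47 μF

Step 1 — Angular frequency: ω = 2π·f = 2π·60 = 377 rad/s.
Step 2 — Component impedances:
  R: Z = R = 404 Ω
  C: Z = 1/(jωC) = -j/(ω·C) = 0 - j56.44 Ω
Step 3 — Series combination: Z_total = R + C = 404 - j56.44 Ω = 407.9∠-8.0° Ω.

Z = 404 - j56.44 Ω = 407.9∠-8.0° Ω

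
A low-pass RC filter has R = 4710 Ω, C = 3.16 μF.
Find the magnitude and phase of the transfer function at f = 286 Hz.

Step 1 — Angular frequency: ω = 2π·286 = 1797 rad/s.
Step 2 — Transfer function: H(jω) = 1/(1 + jωRC).
Step 3 — Denominator: 1 + jωRC = 1 + j·1797·4710·3.16e-06 = 1 + j26.75.
Step 4 — H = 0.001396 - j0.03734.
Step 5 — Magnitude: |H| = 0.03736 (-28.6 dB); phase: φ = -87.9°.

|H| = 0.03736 (-28.6 dB), φ = -87.9°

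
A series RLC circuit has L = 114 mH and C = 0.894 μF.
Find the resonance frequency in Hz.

Step 1 — Resonance condition Im(Z)=0 gives ω₀ = 1/√(LC).
Step 2 — ω₀ = 1/√(0.114·8.94e-07) = 3132 rad/s.
Step 3 — f₀ = ω₀/(2π) = 498.5 Hz.

f₀ = 498.5 Hz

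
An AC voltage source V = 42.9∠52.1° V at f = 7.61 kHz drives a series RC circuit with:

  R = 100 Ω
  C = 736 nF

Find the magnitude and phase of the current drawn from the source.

Step 1 — Angular frequency: ω = 2π·f = 2π·7610 = 4.782e+04 rad/s.
Step 2 — Component impedances:
  R: Z = R = 100 Ω
  C: Z = 1/(jωC) = -j/(ω·C) = 0 - j28.42 Ω
Step 3 — Series combination: Z_total = R + C = 100 - j28.42 Ω = 104∠-15.9° Ω.
Step 4 — Source phasor: V = 42.9∠52.1° V = 26.35 + j33.85 V.
Step 5 — Ohm's law: I = V / Z_total = (26.35 + j33.85) / (100 - j28.42) = 0.1548 + j0.3825 A.
Step 6 — Convert to polar: |I| = 0.4127 A, ∠I = 68.0°.

I = 0.4127∠68.0° A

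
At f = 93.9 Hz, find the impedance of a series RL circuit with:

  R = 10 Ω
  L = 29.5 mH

Step 1 — Angular frequency: ω = 2π·f = 2π·93.9 = 590 rad/s.
Step 2 — Component impedances:
  R: Z = R = 10 Ω
  L: Z = jωL = j·590·0.0295 = 0 + j17.4 Ω
Step 3 — Series combination: Z_total = R + L = 10 + j17.4 Ω = 20.07∠60.1° Ω.

Z = 10 + j17.4 Ω = 20.07∠60.1° Ω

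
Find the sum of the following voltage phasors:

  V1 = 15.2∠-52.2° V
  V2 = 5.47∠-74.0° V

Step 1 — Convert each phasor to rectangular form:
  V1 = 15.2·(cos(-52.2°) + j·sin(-52.2°)) = 9.316 - j12.01 V
  V2 = 5.47·(cos(-74.0°) + j·sin(-74.0°)) = 1.508 - j5.258 V
Step 2 — Sum components: V_total = 10.82 - j17.27 V.
Step 3 — Convert to polar: |V_total| = 20.38 V, ∠V_total = -57.9°.

V_total = 20.38∠-57.9° V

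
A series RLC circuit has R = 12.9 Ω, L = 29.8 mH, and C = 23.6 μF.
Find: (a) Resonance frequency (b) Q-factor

Step 1 — Resonance condition Im(Z)=0 gives ω₀ = 1/√(LC).
Step 2 — ω₀ = 1/√(0.0298·2.36e-05) = 1192 rad/s.
Step 3 — f₀ = ω₀/(2π) = 189.8 Hz.
Step 4 — Series Q: Q = ω₀L/R = 1192·0.0298/12.9 = 2.755.

(a) f₀ = 189.8 Hz  (b) Q = 2.755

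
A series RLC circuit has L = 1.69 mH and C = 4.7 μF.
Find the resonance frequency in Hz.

Step 1 — Resonance condition Im(Z)=0 gives ω₀ = 1/√(LC).
Step 2 — ω₀ = 1/√(0.00169·4.7e-06) = 1.122e+04 rad/s.
Step 3 — f₀ = ω₀/(2π) = 1786 Hz.

f₀ = 1786 Hz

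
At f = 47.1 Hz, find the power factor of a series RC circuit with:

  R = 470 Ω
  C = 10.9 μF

Step 1 — Angular frequency: ω = 2π·f = 2π·47.1 = 295.9 rad/s.
Step 2 — Component impedances:
  R: Z = R = 470 Ω
  C: Z = 1/(jωC) = -j/(ω·C) = 0 - j310 Ω
Step 3 — Series combination: Z_total = R + C = 470 - j310 Ω = 563∠-33.4° Ω.
Step 4 — Power factor: PF = cos(φ) = Re(Z)/|Z| = 470/563 = 0.8348.
Step 5 — Type: Im(Z) = -310 ⇒ leading (phase φ = -33.4°).

PF = 0.8348 (leading, φ = -33.4°)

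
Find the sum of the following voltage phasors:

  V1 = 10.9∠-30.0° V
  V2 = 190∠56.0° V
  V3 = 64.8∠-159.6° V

Step 1 — Convert each phasor to rectangular form:
  V1 = 10.9·(cos(-30.0°) + j·sin(-30.0°)) = 9.44 - j5.45 V
  V2 = 190·(cos(56.0°) + j·sin(56.0°)) = 106.2 + j157.5 V
  V3 = 64.8·(cos(-159.6°) + j·sin(-159.6°)) = -60.74 - j22.59 V
Step 2 — Sum components: V_total = 54.95 + j129.5 V.
Step 3 — Convert to polar: |V_total| = 140.7 V, ∠V_total = 67.0°.

V_total = 140.7∠67.0° V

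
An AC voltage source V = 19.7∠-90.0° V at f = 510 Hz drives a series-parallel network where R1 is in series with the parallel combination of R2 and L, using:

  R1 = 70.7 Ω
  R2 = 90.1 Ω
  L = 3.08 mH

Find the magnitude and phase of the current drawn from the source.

Step 1 — Angular frequency: ω = 2π·f = 2π·510 = 3204 rad/s.
Step 2 — Component impedances:
  R1: Z = R = 70.7 Ω
  R2: Z = R = 90.1 Ω
  L: Z = jωL = j·3204·0.00308 = 0 + j9.87 Ω
Step 3 — Parallel branch: R2 || L = 1/(1/R2 + 1/L) = 1.068 + j9.753 Ω.
Step 4 — Series with R1: Z_total = R1 + (R2 || L) = 71.77 + j9.753 Ω = 72.43∠7.7° Ω.
Step 5 — Source phasor: V = 19.7∠-90.0° V = 0 - j19.7 V.
Step 6 — Ohm's law: I = V / Z_total = (0 - j19.7) / (71.77 + j9.753) = -0.03662 - j0.2695 A.
Step 7 — Convert to polar: |I| = 0.272 A, ∠I = -97.7°.

I = 0.272∠-97.7° A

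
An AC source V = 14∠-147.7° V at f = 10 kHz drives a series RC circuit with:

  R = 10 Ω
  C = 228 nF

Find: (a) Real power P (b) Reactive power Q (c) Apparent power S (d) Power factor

Step 1 — Angular frequency: ω = 2π·f = 2π·1e+04 = 6.283e+04 rad/s.
Step 2 — Component impedances:
  R: Z = R = 10 Ω
  C: Z = 1/(jωC) = -j/(ω·C) = 0 - j69.8 Ω
Step 3 — Series combination: Z_total = R + C = 10 - j69.8 Ω = 70.52∠-81.8° Ω.
Step 4 — Source phasor: V = 14∠-147.7° V = -11.83 - j7.481 V.
Step 5 — Current: I = V / Z = 0.08122 - j0.1812 A = 0.1985∠-65.9° A.
Step 6 — Complex power: S = V·I* = 0.3942 - j2.751 VA.
Step 7 — Real power: P = Re(S) = 0.3942 W.
Step 8 — Reactive power: Q = Im(S) = -2.751 VAR.
Step 9 — Apparent power: |S| = 2.779 VA.
Step 10 — Power factor: PF = P/|S| = 0.1418 (leading).

(a) P = 0.3942 W  (b) Q = -2.751 VAR  (c) S = 2.779 VA  (d) PF = 0.1418 (leading)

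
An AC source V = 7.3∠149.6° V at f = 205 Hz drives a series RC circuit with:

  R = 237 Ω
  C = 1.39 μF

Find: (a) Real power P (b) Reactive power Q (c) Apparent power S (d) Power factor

Step 1 — Angular frequency: ω = 2π·f = 2π·205 = 1288 rad/s.
Step 2 — Component impedances:
  R: Z = R = 237 Ω
  C: Z = 1/(jωC) = -j/(ω·C) = 0 - j558.5 Ω
Step 3 — Series combination: Z_total = R + C = 237 - j558.5 Ω = 606.7∠-67.0° Ω.
Step 4 — Source phasor: V = 7.3∠149.6° V = -6.296 + j3.694 V.
Step 5 — Current: I = V / Z = -0.009658 - j0.007175 A = 0.01203∠-143.4° A.
Step 6 — Complex power: S = V·I* = 0.03431 - j0.08085 VA.
Step 7 — Real power: P = Re(S) = 0.03431 W.
Step 8 — Reactive power: Q = Im(S) = -0.08085 VAR.
Step 9 — Apparent power: |S| = 0.08783 VA.
Step 10 — Power factor: PF = P/|S| = 0.3906 (leading).

(a) P = 0.03431 W  (b) Q = -0.08085 VAR  (c) S = 0.08783 VA  (d) PF = 0.3906 (leading)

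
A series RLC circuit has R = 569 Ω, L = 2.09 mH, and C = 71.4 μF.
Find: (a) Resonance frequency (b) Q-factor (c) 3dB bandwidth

Step 1 — Resonance: ω₀ = 1/√(LC) = 1/√(0.00209·7.14e-05) = 2589 rad/s.
Step 2 — f₀ = ω₀/(2π) = 412 Hz.
Step 3 — Series Q: Q = ω₀L/R = 2589·0.00209/569 = 0.009508.
Step 4 — Bandwidth: Δω = ω₀/Q = 2.722e+05 rad/s; BW = Δω/(2π) = 4.333e+04 Hz.

(a) f₀ = 412 Hz  (b) Q = 0.009508  (c) BW = 4.333e+04 Hz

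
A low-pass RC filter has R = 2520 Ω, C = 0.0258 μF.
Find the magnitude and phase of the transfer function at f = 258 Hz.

Step 1 — Angular frequency: ω = 2π·258 = 1621 rad/s.
Step 2 — Transfer function: H(jω) = 1/(1 + jωRC).
Step 3 — Denominator: 1 + jωRC = 1 + j·1621·2520·2.58e-08 = 1 + j0.1054.
Step 4 — H = 0.989 - j0.1042.
Step 5 — Magnitude: |H| = 0.9945 (-0.0 dB); phase: φ = -6.0°.

|H| = 0.9945 (-0.0 dB), φ = -6.0°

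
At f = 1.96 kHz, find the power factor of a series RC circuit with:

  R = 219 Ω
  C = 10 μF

Step 1 — Angular frequency: ω = 2π·f = 2π·1960 = 1.232e+04 rad/s.
Step 2 — Component impedances:
  R: Z = R = 219 Ω
  C: Z = 1/(jωC) = -j/(ω·C) = 0 - j8.12 Ω
Step 3 — Series combination: Z_total = R + C = 219 - j8.12 Ω = 219.2∠-2.1° Ω.
Step 4 — Power factor: PF = cos(φ) = Re(Z)/|Z| = 219/219.15 = 0.9993.
Step 5 — Type: Im(Z) = -8.12 ⇒ leading (phase φ = -2.1°).

PF = 0.9993 (leading, φ = -2.1°)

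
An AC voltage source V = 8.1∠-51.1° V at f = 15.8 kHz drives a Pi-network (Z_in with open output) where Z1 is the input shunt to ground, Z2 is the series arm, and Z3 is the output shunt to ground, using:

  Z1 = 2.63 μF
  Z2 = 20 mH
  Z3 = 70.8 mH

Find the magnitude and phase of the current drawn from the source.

Step 1 — Angular frequency: ω = 2π·f = 2π·1.58e+04 = 9.927e+04 rad/s.
Step 2 — Component impedances:
  Z1: Z = 1/(jωC) = -j/(ω·C) = 0 - j3.83 Ω
  Z2: Z = jωL = j·9.927e+04·0.02 = 0 + j1985 Ω
  Z3: Z = jωL = j·9.927e+04·0.0708 = 0 + j7029 Ω
Step 3 — With open output, the series arm Z2 and the output shunt Z3 appear in series to ground: Z2 + Z3 = 0 + j9014 Ω.
Step 4 — Parallel with input shunt Z1: Z_in = Z1 || (Z2 + Z3) = 0 - j3.832 Ω = 3.832∠-90.0° Ω.
Step 5 — Source phasor: V = 8.1∠-51.1° V = 5.087 - j6.304 V.
Step 6 — Ohm's law: I = V / Z_total = (5.087 - j6.304) / (0 - j3.832) = 1.645 + j1.327 A.
Step 7 — Convert to polar: |I| = 2.114 A, ∠I = 38.9°.

I = 2.114∠38.9° A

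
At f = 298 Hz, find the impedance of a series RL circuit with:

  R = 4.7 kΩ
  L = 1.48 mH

Step 1 — Angular frequency: ω = 2π·f = 2π·298 = 1872 rad/s.
Step 2 — Component impedances:
  R: Z = R = 4700 Ω
  L: Z = jωL = j·1872·0.00148 = 0 + j2.771 Ω
Step 3 — Series combination: Z_total = R + L = 4700 + j2.771 Ω = 4700∠0.0° Ω.

Z = 4700 + j2.771 Ω = 4700∠0.0° Ω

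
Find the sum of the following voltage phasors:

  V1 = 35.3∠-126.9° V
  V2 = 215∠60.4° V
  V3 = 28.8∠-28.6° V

Step 1 — Convert each phasor to rectangular form:
  V1 = 35.3·(cos(-126.9°) + j·sin(-126.9°)) = -21.19 - j28.23 V
  V2 = 215·(cos(60.4°) + j·sin(60.4°)) = 106.2 + j186.9 V
  V3 = 28.8·(cos(-28.6°) + j·sin(-28.6°)) = 25.29 - j13.79 V
Step 2 — Sum components: V_total = 110.3 + j144.9 V.
Step 3 — Convert to polar: |V_total| = 182.1 V, ∠V_total = 52.7°.

V_total = 182.1∠52.7° V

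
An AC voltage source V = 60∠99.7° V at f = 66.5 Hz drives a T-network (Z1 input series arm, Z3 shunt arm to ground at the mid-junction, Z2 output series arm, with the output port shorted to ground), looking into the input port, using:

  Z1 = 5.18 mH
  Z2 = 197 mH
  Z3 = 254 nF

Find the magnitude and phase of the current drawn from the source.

Step 1 — Angular frequency: ω = 2π·f = 2π·66.5 = 417.8 rad/s.
Step 2 — Component impedances:
  Z1: Z = jωL = j·417.8·0.00518 = 0 + j2.164 Ω
  Z2: Z = jωL = j·417.8·0.197 = 0 + j82.31 Ω
  Z3: Z = 1/(jωC) = -j/(ω·C) = 0 - j9422 Ω
Step 3 — With the output port shorted to ground, the output series arm Z2 runs from the junction to ground; the shunt arm Z3 also runs from the junction to ground. They appear in parallel: Z3 || Z2 = 0 + j83.04 Ω.
Step 4 — Series with input arm Z1: Z_in = Z1 + (Z3 || Z2) = 0 + j85.2 Ω = 85.2∠90.0° Ω.
Step 5 — Source phasor: V = 60∠99.7° V = -10.11 + j59.14 V.
Step 6 — Ohm's law: I = V / Z_total = (-10.11 + j59.14) / (0 + j85.2) = 0.6941 + j0.1187 A.
Step 7 — Convert to polar: |I| = 0.7042 A, ∠I = 9.7°.

I = 0.7042∠9.7° A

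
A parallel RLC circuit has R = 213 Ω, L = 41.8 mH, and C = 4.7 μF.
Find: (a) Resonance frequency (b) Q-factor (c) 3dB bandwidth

Step 1 — Resonance: ω₀ = 1/√(LC) = 1/√(0.0418·4.7e-06) = 2256 rad/s.
Step 2 — f₀ = ω₀/(2π) = 359.1 Hz.
Step 3 — Parallel Q: Q = R/(ω₀L) = 213/(2256·0.0418) = 2.259.
Step 4 — Bandwidth: Δω = ω₀/Q = 998.9 rad/s; BW = Δω/(2π) = 159 Hz.

(a) f₀ = 359.1 Hz  (b) Q = 2.259  (c) BW = 159 Hz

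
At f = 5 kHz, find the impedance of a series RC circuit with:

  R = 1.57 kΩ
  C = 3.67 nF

Step 1 — Angular frequency: ω = 2π·f = 2π·5000 = 3.142e+04 rad/s.
Step 2 — Component impedances:
  R: Z = R = 1570 Ω
  C: Z = 1/(jωC) = -j/(ω·C) = 0 - j8673 Ω
Step 3 — Series combination: Z_total = R + C = 1570 - j8673 Ω = 8814∠-79.7° Ω.

Z = 1570 - j8673 Ω = 8814∠-79.7° Ω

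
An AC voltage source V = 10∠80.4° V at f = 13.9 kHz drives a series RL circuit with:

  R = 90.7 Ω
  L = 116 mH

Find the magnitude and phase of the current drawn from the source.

Step 1 — Angular frequency: ω = 2π·f = 2π·1.39e+04 = 8.734e+04 rad/s.
Step 2 — Component impedances:
  R: Z = R = 90.7 Ω
  L: Z = jωL = j·8.734e+04·0.116 = 0 + j1.013e+04 Ω
Step 3 — Series combination: Z_total = R + L = 90.7 + j1.013e+04 Ω = 1.013e+04∠89.5° Ω.
Step 4 — Source phasor: V = 10∠80.4° V = 1.668 + j9.86 V.
Step 5 — Ohm's law: I = V / Z_total = (1.668 + j9.86) / (90.7 + j1.013e+04) = 0.0009746 - j0.0001559 A.
Step 6 — Convert to polar: |I| = 0.000987 A, ∠I = -9.1°.

I = 0.000987∠-9.1° A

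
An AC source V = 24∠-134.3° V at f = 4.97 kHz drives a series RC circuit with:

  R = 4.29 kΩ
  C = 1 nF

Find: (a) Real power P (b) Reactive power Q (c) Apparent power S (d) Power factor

Step 1 — Angular frequency: ω = 2π·f = 2π·4970 = 3.123e+04 rad/s.
Step 2 — Component impedances:
  R: Z = R = 4290 Ω
  C: Z = 1/(jωC) = -j/(ω·C) = 0 - j3.202e+04 Ω
Step 3 — Series combination: Z_total = R + C = 4290 - j3.202e+04 Ω = 3.231e+04∠-82.4° Ω.
Step 4 — Source phasor: V = 24∠-134.3° V = -16.76 - j17.18 V.
Step 5 — Current: I = V / Z = 0.000458 - j0.0005848 A = 0.0007428∠-51.9° A.
Step 6 — Complex power: S = V·I* = 0.002367 - j0.01767 VA.
Step 7 — Real power: P = Re(S) = 0.002367 W.
Step 8 — Reactive power: Q = Im(S) = -0.01767 VAR.
Step 9 — Apparent power: |S| = 0.01783 VA.
Step 10 — Power factor: PF = P/|S| = 0.1328 (leading).

(a) P = 0.002367 W  (b) Q = -0.01767 VAR  (c) S = 0.01783 VA  (d) PF = 0.1328 (leading)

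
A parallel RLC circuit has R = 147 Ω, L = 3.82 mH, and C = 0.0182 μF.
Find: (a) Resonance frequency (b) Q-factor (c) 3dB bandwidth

Step 1 — Resonance: ω₀ = 1/√(LC) = 1/√(0.00382·1.82e-08) = 1.199e+05 rad/s.
Step 2 — f₀ = ω₀/(2π) = 1.909e+04 Hz.
Step 3 — Parallel Q: Q = R/(ω₀L) = 147/(1.199e+05·0.00382) = 0.3209.
Step 4 — Bandwidth: Δω = ω₀/Q = 3.738e+05 rad/s; BW = Δω/(2π) = 5.949e+04 Hz.

(a) f₀ = 1.909e+04 Hz  (b) Q = 0.3209  (c) BW = 5.949e+04 Hz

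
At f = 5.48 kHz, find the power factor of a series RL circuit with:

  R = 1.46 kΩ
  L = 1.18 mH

Step 1 — Angular frequency: ω = 2π·f = 2π·5480 = 3.443e+04 rad/s.
Step 2 — Component impedances:
  R: Z = R = 1460 Ω
  L: Z = jωL = j·3.443e+04·0.00118 = 0 + j40.63 Ω
Step 3 — Series combination: Z_total = R + L = 1460 + j40.63 Ω = 1461∠1.6° Ω.
Step 4 — Power factor: PF = cos(φ) = Re(Z)/|Z| = 1460/1460.6 = 0.9996.
Step 5 — Type: Im(Z) = 40.63 ⇒ lagging (phase φ = 1.6°).

PF = 0.9996 (lagging, φ = 1.6°)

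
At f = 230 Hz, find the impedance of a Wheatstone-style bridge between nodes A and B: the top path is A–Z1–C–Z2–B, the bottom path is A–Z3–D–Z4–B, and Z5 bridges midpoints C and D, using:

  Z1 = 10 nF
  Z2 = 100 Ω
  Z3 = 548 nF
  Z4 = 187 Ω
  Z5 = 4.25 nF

Step 1 — Angular frequency: ω = 2π·f = 2π·230 = 1445 rad/s.
Step 2 — Component impedances:
  Z1: Z = 1/(jωC) = -j/(ω·C) = 0 - j6.92e+04 Ω
  Z2: Z = R = 100 Ω
  Z3: Z = 1/(jωC) = -j/(ω·C) = 0 - j1263 Ω
  Z4: Z = R = 187 Ω
  Z5: Z = 1/(jωC) = -j/(ω·C) = 0 - j1.628e+05 Ω
Step 3 — Bridge requires nodal analysis (the Z5 bridge couples midpoints C and D, so the two paths cannot be reduced to a simple series/parallel combination). Setting node B to ground and injecting 1 A at node A, the 3-node admittance system at A, C, D solves to V_A = Z_AB = 180.4 - j1241 Ω = 1254∠-81.7° Ω.

Z = 180.4 - j1241 Ω = 1254∠-81.7° Ω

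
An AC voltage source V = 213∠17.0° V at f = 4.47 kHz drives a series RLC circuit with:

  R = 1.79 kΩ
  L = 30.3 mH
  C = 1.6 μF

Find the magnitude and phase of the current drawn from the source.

Step 1 — Angular frequency: ω = 2π·f = 2π·4470 = 2.809e+04 rad/s.
Step 2 — Component impedances:
  R: Z = R = 1790 Ω
  L: Z = jωL = j·2.809e+04·0.0303 = 0 + j851 Ω
  C: Z = 1/(jωC) = -j/(ω·C) = 0 - j22.25 Ω
Step 3 — Series combination: Z_total = R + L + C = 1790 + j828.7 Ω = 1973∠24.8° Ω.
Step 4 — Source phasor: V = 213∠17.0° V = 203.7 + j62.28 V.
Step 5 — Ohm's law: I = V / Z_total = (203.7 + j62.28) / (1790 + j828.7) = 0.107 - j0.01474 A.
Step 6 — Convert to polar: |I| = 0.108 A, ∠I = -7.8°.

I = 0.108∠-7.8° A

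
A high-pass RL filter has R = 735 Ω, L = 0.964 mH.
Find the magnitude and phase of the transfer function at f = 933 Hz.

Step 1 — Angular frequency: ω = 2π·933 = 5862 rad/s.
Step 2 — Transfer function: H(jω) = jωL/(R + jωL).
Step 3 — Numerator jωL = j·5.651; denominator R + jωL = 735 + j5.651.
Step 4 — H = 5.911e-05 + j0.007688.
Step 5 — Magnitude: |H| = 0.007688 (-42.3 dB); phase: φ = 89.6°.

|H| = 0.007688 (-42.3 dB), φ = 89.6°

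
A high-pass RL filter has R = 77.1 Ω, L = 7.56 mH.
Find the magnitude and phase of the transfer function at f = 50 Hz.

Step 1 — Angular frequency: ω = 2π·50 = 314.2 rad/s.
Step 2 — Transfer function: H(jω) = jωL/(R + jωL).
Step 3 — Numerator jωL = j·2.375; denominator R + jωL = 77.1 + j2.375.
Step 4 — H = 0.000948 + j0.03078.
Step 5 — Magnitude: |H| = 0.03079 (-30.2 dB); phase: φ = 88.2°.

|H| = 0.03079 (-30.2 dB), φ = 88.2°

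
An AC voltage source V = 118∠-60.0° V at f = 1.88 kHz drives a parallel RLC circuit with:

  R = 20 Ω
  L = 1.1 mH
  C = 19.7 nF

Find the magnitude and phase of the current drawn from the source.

Step 1 — Angular frequency: ω = 2π·f = 2π·1880 = 1.181e+04 rad/s.
Step 2 — Component impedances:
  R: Z = R = 20 Ω
  L: Z = jωL = j·1.181e+04·0.0011 = 0 + j12.99 Ω
  C: Z = 1/(jωC) = -j/(ω·C) = 0 - j4297 Ω
Step 3 — Parallel combination: 1/Z_total = 1/R + 1/L + 1/C; Z_total = 5.961 + j9.148 Ω = 10.92∠56.9° Ω.
Step 4 — Source phasor: V = 118∠-60.0° V = 59 - j102.2 V.
Step 5 — Ohm's law: I = V / Z_total = (59 - j102.2) / (5.961 + j9.148) = -4.891 - j9.637 A.
Step 6 — Convert to polar: |I| = 10.81 A, ∠I = -116.9°.

I = 10.81∠-116.9° A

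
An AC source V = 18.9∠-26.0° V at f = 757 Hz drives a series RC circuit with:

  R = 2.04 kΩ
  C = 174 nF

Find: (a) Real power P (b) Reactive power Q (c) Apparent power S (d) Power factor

Step 1 — Angular frequency: ω = 2π·f = 2π·757 = 4756 rad/s.
Step 2 — Component impedances:
  R: Z = R = 2040 Ω
  C: Z = 1/(jωC) = -j/(ω·C) = 0 - j1208 Ω
Step 3 — Series combination: Z_total = R + C = 2040 - j1208 Ω = 2371∠-30.6° Ω.
Step 4 — Source phasor: V = 18.9∠-26.0° V = 16.99 - j8.285 V.
Step 5 — Current: I = V / Z = 0.007945 + j0.0006446 A = 0.007971∠4.6° A.
Step 6 — Complex power: S = V·I* = 0.1296 - j0.07678 VA.
Step 7 — Real power: P = Re(S) = 0.1296 W.
Step 8 — Reactive power: Q = Im(S) = -0.07678 VAR.
Step 9 — Apparent power: |S| = 0.1507 VA.
Step 10 — Power factor: PF = P/|S| = 0.8604 (leading).

(a) P = 0.1296 W  (b) Q = -0.07678 VAR  (c) S = 0.1507 VA  (d) PF = 0.8604 (leading)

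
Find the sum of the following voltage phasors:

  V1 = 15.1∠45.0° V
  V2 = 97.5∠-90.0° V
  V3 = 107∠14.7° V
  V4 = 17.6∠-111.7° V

Step 1 — Convert each phasor to rectangular form:
  V1 = 15.1·(cos(45.0°) + j·sin(45.0°)) = 10.68 + j10.68 V
  V2 = 97.5·(cos(-90.0°) + j·sin(-90.0°)) = 0 - j97.5 V
  V3 = 107·(cos(14.7°) + j·sin(14.7°)) = 103.5 + j27.15 V
  V4 = 17.6·(cos(-111.7°) + j·sin(-111.7°)) = -6.508 - j16.35 V
Step 2 — Sum components: V_total = 107.7 - j76.02 V.
Step 3 — Convert to polar: |V_total| = 131.8 V, ∠V_total = -35.2°.

V_total = 131.8∠-35.2° V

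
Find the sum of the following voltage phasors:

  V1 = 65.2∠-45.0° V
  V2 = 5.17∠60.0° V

Step 1 — Convert each phasor to rectangular form:
  V1 = 65.2·(cos(-45.0°) + j·sin(-45.0°)) = 46.1 - j46.1 V
  V2 = 5.17·(cos(60.0°) + j·sin(60.0°)) = 2.585 + j4.477 V
Step 2 — Sum components: V_total = 48.69 - j41.63 V.
Step 3 — Convert to polar: |V_total| = 64.06 V, ∠V_total = -40.5°.

V_total = 64.06∠-40.5° V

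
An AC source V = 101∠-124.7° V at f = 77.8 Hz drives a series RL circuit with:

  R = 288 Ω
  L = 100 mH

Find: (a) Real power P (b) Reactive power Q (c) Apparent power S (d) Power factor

Step 1 — Angular frequency: ω = 2π·f = 2π·77.8 = 488.8 rad/s.
Step 2 — Component impedances:
  R: Z = R = 288 Ω
  L: Z = jωL = j·488.8·0.1 = 0 + j48.88 Ω
Step 3 — Series combination: Z_total = R + L = 288 + j48.88 Ω = 292.1∠9.6° Ω.
Step 4 — Source phasor: V = 101∠-124.7° V = -57.5 - j83.04 V.
Step 5 — Current: I = V / Z = -0.2416 - j0.2473 A = 0.3457∠-134.3° A.
Step 6 — Complex power: S = V·I* = 34.43 + j5.844 VA.
Step 7 — Real power: P = Re(S) = 34.43 W.
Step 8 — Reactive power: Q = Im(S) = 5.844 VAR.
Step 9 — Apparent power: |S| = 34.92 VA.
Step 10 — Power factor: PF = P/|S| = 0.9859 (lagging).

(a) P = 34.43 W  (b) Q = 5.844 VAR  (c) S = 34.92 VA  (d) PF = 0.9859 (lagging)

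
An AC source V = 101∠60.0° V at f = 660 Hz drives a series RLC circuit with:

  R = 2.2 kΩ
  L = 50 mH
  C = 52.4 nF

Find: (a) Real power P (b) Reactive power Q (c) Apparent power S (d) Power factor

Step 1 — Angular frequency: ω = 2π·f = 2π·660 = 4147 rad/s.
Step 2 — Component impedances:
  R: Z = R = 2200 Ω
  L: Z = jωL = j·4147·0.05 = 0 + j207.3 Ω
  C: Z = 1/(jωC) = -j/(ω·C) = 0 - j4602 Ω
Step 3 — Series combination: Z_total = R + L + C = 2200 - j4395 Ω = 4915∠-63.4° Ω.
Step 4 — Source phasor: V = 101∠60.0° V = 50.5 + j87.47 V.
Step 5 — Current: I = V / Z = -0.01132 + j0.01716 A = 0.02055∠123.4° A.
Step 6 — Complex power: S = V·I* = 0.9292 - j1.856 VA.
Step 7 — Real power: P = Re(S) = 0.9292 W.
Step 8 — Reactive power: Q = Im(S) = -1.856 VAR.
Step 9 — Apparent power: |S| = 2.076 VA.
Step 10 — Power factor: PF = P/|S| = 0.4477 (leading).

(a) P = 0.9292 W  (b) Q = -1.856 VAR  (c) S = 2.076 VA  (d) PF = 0.4477 (leading)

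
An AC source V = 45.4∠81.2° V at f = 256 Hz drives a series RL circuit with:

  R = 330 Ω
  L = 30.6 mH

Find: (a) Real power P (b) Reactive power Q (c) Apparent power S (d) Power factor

Step 1 — Angular frequency: ω = 2π·f = 2π·256 = 1608 rad/s.
Step 2 — Component impedances:
  R: Z = R = 330 Ω
  L: Z = jωL = j·1608·0.0306 = 0 + j49.22 Ω
Step 3 — Series combination: Z_total = R + L = 330 + j49.22 Ω = 333.7∠8.5° Ω.
Step 4 — Source phasor: V = 45.4∠81.2° V = 6.946 + j44.87 V.
Step 5 — Current: I = V / Z = 0.04043 + j0.1299 A = 0.1361∠72.7° A.
Step 6 — Complex power: S = V·I* = 6.11 + j0.9113 VA.
Step 7 — Real power: P = Re(S) = 6.11 W.
Step 8 — Reactive power: Q = Im(S) = 0.9113 VAR.
Step 9 — Apparent power: |S| = 6.178 VA.
Step 10 — Power factor: PF = P/|S| = 0.9891 (lagging).

(a) P = 6.11 W  (b) Q = 0.9113 VAR  (c) S = 6.178 VA  (d) PF = 0.9891 (lagging)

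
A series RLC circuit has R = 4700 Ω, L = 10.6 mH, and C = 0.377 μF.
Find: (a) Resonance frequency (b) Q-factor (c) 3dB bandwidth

Step 1 — Resonance condition Im(Z)=0 gives ω₀ = 1/√(LC).
Step 2 — ω₀ = 1/√(0.0106·3.77e-07) = 1.582e+04 rad/s.
Step 3 — f₀ = ω₀/(2π) = 2518 Hz.
Step 4 — Series Q: Q = ω₀L/R = 1.582e+04·0.0106/4700 = 0.03568.
Step 5 — 3dB bandwidth: Δω = ω₀/Q = 4.434e+05 rad/s; BW = Δω/(2π) = 7.057e+04 Hz.

(a) f₀ = 2518 Hz  (b) Q = 0.03568  (c) BW = 7.057e+04 Hz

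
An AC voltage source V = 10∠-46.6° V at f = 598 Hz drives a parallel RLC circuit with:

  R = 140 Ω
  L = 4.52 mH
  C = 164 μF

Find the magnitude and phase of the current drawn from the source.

Step 1 — Angular frequency: ω = 2π·f = 2π·598 = 3757 rad/s.
Step 2 — Component impedances:
  R: Z = R = 140 Ω
  L: Z = jωL = j·3757·0.00452 = 0 + j16.98 Ω
  C: Z = 1/(jωC) = -j/(ω·C) = 0 - j1.623 Ω
Step 3 — Parallel combination: 1/Z_total = 1/R + 1/L + 1/C; Z_total = 0.02299 - j1.794 Ω = 1.794∠-89.3° Ω.
Step 4 — Source phasor: V = 10∠-46.6° V = 6.871 - j7.266 V.
Step 5 — Ohm's law: I = V / Z_total = (6.871 - j7.266) / (0.02299 - j1.794) = 4.098 + j3.777 A.
Step 6 — Convert to polar: |I| = 5.574 A, ∠I = 42.7°.

I = 5.574∠42.7° A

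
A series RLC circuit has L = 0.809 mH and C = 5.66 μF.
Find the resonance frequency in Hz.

Step 1 — Resonance condition Im(Z)=0 gives ω₀ = 1/√(LC).
Step 2 — ω₀ = 1/√(0.000809·5.66e-06) = 1.478e+04 rad/s.
Step 3 — f₀ = ω₀/(2π) = 2352 Hz.

f₀ = 2352 Hz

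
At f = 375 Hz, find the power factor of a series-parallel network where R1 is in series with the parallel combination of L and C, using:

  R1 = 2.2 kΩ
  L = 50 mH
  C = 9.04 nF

Step 1 — Angular frequency: ω = 2π·f = 2π·375 = 2356 rad/s.
Step 2 — Component impedances:
  R1: Z = R = 2200 Ω
  L: Z = jωL = j·2356·0.05 = 0 + j117.8 Ω
  C: Z = 1/(jωC) = -j/(ω·C) = 0 - j4.695e+04 Ω
Step 3 — Parallel branch: L || C = 1/(1/L + 1/C) = 0 + j118.1 Ω.
Step 4 — Series with R1: Z_total = R1 + (L || C) = 2200 + j118.1 Ω = 2203∠3.1° Ω.
Step 5 — Power factor: PF = cos(φ) = Re(Z)/|Z| = 2200/2203 = 0.9986.
Step 6 — Type: Im(Z) = 118.1 ⇒ lagging (phase φ = 3.1°).

PF = 0.9986 (lagging, φ = 3.1°)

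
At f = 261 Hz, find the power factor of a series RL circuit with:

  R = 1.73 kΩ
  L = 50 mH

Step 1 — Angular frequency: ω = 2π·f = 2π·261 = 1640 rad/s.
Step 2 — Component impedances:
  R: Z = R = 1730 Ω
  L: Z = jωL = j·1640·0.05 = 0 + j82 Ω
Step 3 — Series combination: Z_total = R + L = 1730 + j82 Ω = 1732∠2.7° Ω.
Step 4 — Power factor: PF = cos(φ) = Re(Z)/|Z| = 1730/1731.9 = 0.9989.
Step 5 — Type: Im(Z) = 82 ⇒ lagging (phase φ = 2.7°).

PF = 0.9989 (lagging, φ = 2.7°)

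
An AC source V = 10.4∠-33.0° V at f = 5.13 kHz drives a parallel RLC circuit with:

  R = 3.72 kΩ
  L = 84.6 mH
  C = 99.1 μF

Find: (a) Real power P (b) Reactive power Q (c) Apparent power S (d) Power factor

Step 1 — Angular frequency: ω = 2π·f = 2π·5130 = 3.223e+04 rad/s.
Step 2 — Component impedances:
  R: Z = R = 3720 Ω
  L: Z = jωL = j·3.223e+04·0.0846 = 0 + j2727 Ω
  C: Z = 1/(jωC) = -j/(ω·C) = 0 - j0.3131 Ω
Step 3 — Parallel combination: 1/Z_total = 1/R + 1/L + 1/C; Z_total = 2.635e-05 - j0.3131 Ω = 0.3131∠-90.0° Ω.
Step 4 — Source phasor: V = 10.4∠-33.0° V = 8.722 - j5.664 V.
Step 5 — Current: I = V / Z = 18.09 + j27.86 A = 33.22∠57.0° A.
Step 6 — Complex power: S = V·I* = 0.02908 - j345.5 VA.
Step 7 — Real power: P = Re(S) = 0.02908 W.
Step 8 — Reactive power: Q = Im(S) = -345.5 VAR.
Step 9 — Apparent power: |S| = 345.5 VA.
Step 10 — Power factor: PF = P/|S| = 8.417e-05 (leading).

(a) P = 0.02908 W  (b) Q = -345.5 VAR  (c) S = 345.5 VA  (d) PF = 8.417e-05 (leading)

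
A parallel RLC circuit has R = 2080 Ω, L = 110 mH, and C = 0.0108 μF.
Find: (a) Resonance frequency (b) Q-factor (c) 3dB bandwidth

Step 1 — Resonance: ω₀ = 1/√(LC) = 1/√(0.11·1.08e-08) = 2.901e+04 rad/s.
Step 2 — f₀ = ω₀/(2π) = 4618 Hz.
Step 3 — Parallel Q: Q = R/(ω₀L) = 2080/(2.901e+04·0.11) = 0.6517.
Step 4 — Bandwidth: Δω = ω₀/Q = 4.452e+04 rad/s; BW = Δω/(2π) = 7085 Hz.

(a) f₀ = 4618 Hz  (b) Q = 0.6517  (c) BW = 7085 Hz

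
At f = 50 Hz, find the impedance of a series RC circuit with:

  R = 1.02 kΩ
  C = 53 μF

Step 1 — Angular frequency: ω = 2π·f = 2π·50 = 314.2 rad/s.
Step 2 — Component impedances:
  R: Z = R = 1020 Ω
  C: Z = 1/(jωC) = -j/(ω·C) = 0 - j60.06 Ω
Step 3 — Series combination: Z_total = R + C = 1020 - j60.06 Ω = 1022∠-3.4° Ω.

Z = 1020 - j60.06 Ω = 1022∠-3.4° Ω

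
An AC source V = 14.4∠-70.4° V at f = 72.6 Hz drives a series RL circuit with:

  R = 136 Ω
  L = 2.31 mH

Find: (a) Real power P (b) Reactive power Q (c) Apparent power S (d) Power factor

Step 1 — Angular frequency: ω = 2π·f = 2π·72.6 = 456.2 rad/s.
Step 2 — Component impedances:
  R: Z = R = 136 Ω
  L: Z = jωL = j·456.2·0.00231 = 0 + j1.054 Ω
Step 3 — Series combination: Z_total = R + L = 136 + j1.054 Ω = 136∠0.4° Ω.
Step 4 — Source phasor: V = 14.4∠-70.4° V = 4.831 - j13.57 V.
Step 5 — Current: I = V / Z = 0.03474 - j0.1 A = 0.1059∠-70.8° A.
Step 6 — Complex power: S = V·I* = 1.525 + j0.01181 VA.
Step 7 — Real power: P = Re(S) = 1.525 W.
Step 8 — Reactive power: Q = Im(S) = 0.01181 VAR.
Step 9 — Apparent power: |S| = 1.525 VA.
Step 10 — Power factor: PF = P/|S| = 1 (lagging).

(a) P = 1.525 W  (b) Q = 0.01181 VAR  (c) S = 1.525 VA  (d) PF = 1 (lagging)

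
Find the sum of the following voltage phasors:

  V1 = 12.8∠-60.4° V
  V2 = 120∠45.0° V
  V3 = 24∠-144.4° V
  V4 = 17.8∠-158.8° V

Step 1 — Convert each phasor to rectangular form:
  V1 = 12.8·(cos(-60.4°) + j·sin(-60.4°)) = 6.322 - j11.13 V
  V2 = 120·(cos(45.0°) + j·sin(45.0°)) = 84.85 + j84.85 V
  V3 = 24·(cos(-144.4°) + j·sin(-144.4°)) = -19.51 - j13.97 V
  V4 = 17.8·(cos(-158.8°) + j·sin(-158.8°)) = -16.6 - j6.437 V
Step 2 — Sum components: V_total = 55.07 + j53.32 V.
Step 3 — Convert to polar: |V_total| = 76.65 V, ∠V_total = 44.1°.

V_total = 76.65∠44.1° V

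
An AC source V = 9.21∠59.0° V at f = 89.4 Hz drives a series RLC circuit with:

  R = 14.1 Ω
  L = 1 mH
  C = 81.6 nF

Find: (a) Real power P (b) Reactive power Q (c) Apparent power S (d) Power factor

Step 1 — Angular frequency: ω = 2π·f = 2π·89.4 = 561.7 rad/s.
Step 2 — Component impedances:
  R: Z = R = 14.1 Ω
  L: Z = jωL = j·561.7·0.001 = 0 + j0.5617 Ω
  C: Z = 1/(jωC) = -j/(ω·C) = 0 - j2.182e+04 Ω
Step 3 — Series combination: Z_total = R + L + C = 14.1 - j2.182e+04 Ω = 2.182e+04∠-90.0° Ω.
Step 4 — Source phasor: V = 9.21∠59.0° V = 4.744 + j7.895 V.
Step 5 — Current: I = V / Z = -0.0003617 + j0.0002177 A = 0.0004222∠149.0° A.
Step 6 — Complex power: S = V·I* = 2.513e-06 - j0.003888 VA.
Step 7 — Real power: P = Re(S) = 2.513e-06 W.
Step 8 — Reactive power: Q = Im(S) = -0.003888 VAR.
Step 9 — Apparent power: |S| = 0.003888 VA.
Step 10 — Power factor: PF = P/|S| = 0.0006463 (leading).

(a) P = 2.513e-06 W  (b) Q = -0.003888 VAR  (c) S = 0.003888 VA  (d) PF = 0.0006463 (leading)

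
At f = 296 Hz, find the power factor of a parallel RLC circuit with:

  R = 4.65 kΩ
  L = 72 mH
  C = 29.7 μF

Step 1 — Angular frequency: ω = 2π·f = 2π·296 = 1860 rad/s.
Step 2 — Component impedances:
  R: Z = R = 4650 Ω
  L: Z = jωL = j·1860·0.072 = 0 + j133.9 Ω
  C: Z = 1/(jωC) = -j/(ω·C) = 0 - j18.1 Ω
Step 3 — Parallel combination: 1/Z_total = 1/R + 1/L + 1/C; Z_total = 0.09424 - j20.93 Ω = 20.93∠-89.7° Ω.
Step 4 — Power factor: PF = cos(φ) = Re(Z)/|Z| = 0.094243/20.934 = 0.004502.
Step 5 — Type: Im(Z) = -20.93 ⇒ leading (phase φ = -89.7°).

PF = 0.004502 (leading, φ = -89.7°)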